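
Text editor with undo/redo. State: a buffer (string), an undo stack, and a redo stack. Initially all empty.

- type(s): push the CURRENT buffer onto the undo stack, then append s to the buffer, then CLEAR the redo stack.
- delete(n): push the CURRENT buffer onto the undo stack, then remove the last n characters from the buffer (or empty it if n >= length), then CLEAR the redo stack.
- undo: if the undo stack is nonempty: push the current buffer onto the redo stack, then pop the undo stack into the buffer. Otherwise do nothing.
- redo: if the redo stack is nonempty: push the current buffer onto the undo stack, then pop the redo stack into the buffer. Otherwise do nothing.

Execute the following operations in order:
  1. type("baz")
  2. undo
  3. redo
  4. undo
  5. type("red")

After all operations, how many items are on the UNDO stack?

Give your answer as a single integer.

Answer: 1

Derivation:
After op 1 (type): buf='baz' undo_depth=1 redo_depth=0
After op 2 (undo): buf='(empty)' undo_depth=0 redo_depth=1
After op 3 (redo): buf='baz' undo_depth=1 redo_depth=0
After op 4 (undo): buf='(empty)' undo_depth=0 redo_depth=1
After op 5 (type): buf='red' undo_depth=1 redo_depth=0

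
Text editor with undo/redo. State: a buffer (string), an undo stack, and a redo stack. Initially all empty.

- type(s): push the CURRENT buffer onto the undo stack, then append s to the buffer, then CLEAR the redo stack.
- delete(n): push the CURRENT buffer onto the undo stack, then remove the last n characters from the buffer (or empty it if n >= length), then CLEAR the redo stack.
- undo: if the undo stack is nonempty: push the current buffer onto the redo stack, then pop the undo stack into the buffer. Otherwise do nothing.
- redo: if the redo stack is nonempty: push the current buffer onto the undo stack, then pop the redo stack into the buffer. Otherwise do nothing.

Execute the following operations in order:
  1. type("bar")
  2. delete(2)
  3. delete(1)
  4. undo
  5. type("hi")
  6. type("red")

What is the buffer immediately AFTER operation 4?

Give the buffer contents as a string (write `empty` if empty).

After op 1 (type): buf='bar' undo_depth=1 redo_depth=0
After op 2 (delete): buf='b' undo_depth=2 redo_depth=0
After op 3 (delete): buf='(empty)' undo_depth=3 redo_depth=0
After op 4 (undo): buf='b' undo_depth=2 redo_depth=1

Answer: b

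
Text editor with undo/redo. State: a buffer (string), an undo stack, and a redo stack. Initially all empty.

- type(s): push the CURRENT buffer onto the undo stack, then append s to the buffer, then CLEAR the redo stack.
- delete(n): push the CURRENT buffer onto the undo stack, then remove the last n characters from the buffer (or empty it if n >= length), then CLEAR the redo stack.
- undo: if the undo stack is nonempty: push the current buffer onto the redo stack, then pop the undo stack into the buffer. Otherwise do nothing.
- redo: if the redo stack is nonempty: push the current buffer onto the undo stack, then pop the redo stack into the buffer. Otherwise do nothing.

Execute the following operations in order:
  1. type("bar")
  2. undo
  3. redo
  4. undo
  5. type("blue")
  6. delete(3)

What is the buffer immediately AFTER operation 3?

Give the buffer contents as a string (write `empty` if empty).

After op 1 (type): buf='bar' undo_depth=1 redo_depth=0
After op 2 (undo): buf='(empty)' undo_depth=0 redo_depth=1
After op 3 (redo): buf='bar' undo_depth=1 redo_depth=0

Answer: bar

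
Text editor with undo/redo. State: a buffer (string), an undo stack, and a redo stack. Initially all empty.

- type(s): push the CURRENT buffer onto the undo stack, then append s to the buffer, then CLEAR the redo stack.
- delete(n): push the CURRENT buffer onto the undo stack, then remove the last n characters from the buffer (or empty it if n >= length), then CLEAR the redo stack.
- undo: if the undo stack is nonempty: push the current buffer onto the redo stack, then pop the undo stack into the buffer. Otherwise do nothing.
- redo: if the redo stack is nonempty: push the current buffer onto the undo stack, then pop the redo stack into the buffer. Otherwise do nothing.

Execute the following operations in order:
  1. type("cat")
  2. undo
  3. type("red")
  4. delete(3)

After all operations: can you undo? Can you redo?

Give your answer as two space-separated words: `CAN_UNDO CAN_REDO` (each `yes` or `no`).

After op 1 (type): buf='cat' undo_depth=1 redo_depth=0
After op 2 (undo): buf='(empty)' undo_depth=0 redo_depth=1
After op 3 (type): buf='red' undo_depth=1 redo_depth=0
After op 4 (delete): buf='(empty)' undo_depth=2 redo_depth=0

Answer: yes no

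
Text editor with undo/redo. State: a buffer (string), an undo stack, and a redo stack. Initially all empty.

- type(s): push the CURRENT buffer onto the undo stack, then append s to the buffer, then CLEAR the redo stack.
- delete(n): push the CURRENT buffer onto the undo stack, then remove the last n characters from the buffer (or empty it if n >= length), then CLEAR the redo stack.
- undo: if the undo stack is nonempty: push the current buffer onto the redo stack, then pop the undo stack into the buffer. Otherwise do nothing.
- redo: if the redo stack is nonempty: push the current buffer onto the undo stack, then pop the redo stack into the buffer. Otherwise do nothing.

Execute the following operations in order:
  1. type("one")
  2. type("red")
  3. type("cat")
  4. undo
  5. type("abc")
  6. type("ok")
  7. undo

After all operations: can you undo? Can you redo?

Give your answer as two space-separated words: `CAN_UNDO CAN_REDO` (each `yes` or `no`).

Answer: yes yes

Derivation:
After op 1 (type): buf='one' undo_depth=1 redo_depth=0
After op 2 (type): buf='onered' undo_depth=2 redo_depth=0
After op 3 (type): buf='oneredcat' undo_depth=3 redo_depth=0
After op 4 (undo): buf='onered' undo_depth=2 redo_depth=1
After op 5 (type): buf='oneredabc' undo_depth=3 redo_depth=0
After op 6 (type): buf='oneredabcok' undo_depth=4 redo_depth=0
After op 7 (undo): buf='oneredabc' undo_depth=3 redo_depth=1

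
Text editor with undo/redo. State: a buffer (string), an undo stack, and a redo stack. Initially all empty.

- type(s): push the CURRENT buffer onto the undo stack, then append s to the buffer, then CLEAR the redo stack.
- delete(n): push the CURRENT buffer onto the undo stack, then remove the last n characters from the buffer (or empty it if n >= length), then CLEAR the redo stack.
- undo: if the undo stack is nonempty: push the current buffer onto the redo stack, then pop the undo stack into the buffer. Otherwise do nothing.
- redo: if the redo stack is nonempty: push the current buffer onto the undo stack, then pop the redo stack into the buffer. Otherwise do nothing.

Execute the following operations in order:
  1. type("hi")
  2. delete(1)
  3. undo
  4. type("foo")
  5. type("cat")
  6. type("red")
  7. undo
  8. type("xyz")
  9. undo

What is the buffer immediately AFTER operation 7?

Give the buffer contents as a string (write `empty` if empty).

After op 1 (type): buf='hi' undo_depth=1 redo_depth=0
After op 2 (delete): buf='h' undo_depth=2 redo_depth=0
After op 3 (undo): buf='hi' undo_depth=1 redo_depth=1
After op 4 (type): buf='hifoo' undo_depth=2 redo_depth=0
After op 5 (type): buf='hifoocat' undo_depth=3 redo_depth=0
After op 6 (type): buf='hifoocatred' undo_depth=4 redo_depth=0
After op 7 (undo): buf='hifoocat' undo_depth=3 redo_depth=1

Answer: hifoocat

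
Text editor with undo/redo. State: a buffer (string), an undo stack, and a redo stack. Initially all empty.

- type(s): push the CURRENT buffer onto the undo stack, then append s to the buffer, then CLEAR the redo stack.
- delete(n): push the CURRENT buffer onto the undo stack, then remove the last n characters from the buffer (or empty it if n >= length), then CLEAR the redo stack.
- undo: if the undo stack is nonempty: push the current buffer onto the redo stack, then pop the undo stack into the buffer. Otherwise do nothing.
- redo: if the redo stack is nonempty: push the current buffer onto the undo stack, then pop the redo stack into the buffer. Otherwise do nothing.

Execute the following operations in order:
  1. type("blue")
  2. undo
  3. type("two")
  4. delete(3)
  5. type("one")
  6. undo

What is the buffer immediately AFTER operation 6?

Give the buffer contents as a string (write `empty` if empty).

Answer: empty

Derivation:
After op 1 (type): buf='blue' undo_depth=1 redo_depth=0
After op 2 (undo): buf='(empty)' undo_depth=0 redo_depth=1
After op 3 (type): buf='two' undo_depth=1 redo_depth=0
After op 4 (delete): buf='(empty)' undo_depth=2 redo_depth=0
After op 5 (type): buf='one' undo_depth=3 redo_depth=0
After op 6 (undo): buf='(empty)' undo_depth=2 redo_depth=1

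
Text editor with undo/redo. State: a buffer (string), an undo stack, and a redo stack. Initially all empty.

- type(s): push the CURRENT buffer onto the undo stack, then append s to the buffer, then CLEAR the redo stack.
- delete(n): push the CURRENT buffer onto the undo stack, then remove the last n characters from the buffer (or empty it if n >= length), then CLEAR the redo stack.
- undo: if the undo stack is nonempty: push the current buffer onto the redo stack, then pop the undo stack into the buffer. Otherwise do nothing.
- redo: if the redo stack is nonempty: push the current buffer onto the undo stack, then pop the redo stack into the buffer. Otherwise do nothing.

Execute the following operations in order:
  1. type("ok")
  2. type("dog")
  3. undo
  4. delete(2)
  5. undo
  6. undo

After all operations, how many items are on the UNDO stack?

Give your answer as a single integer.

After op 1 (type): buf='ok' undo_depth=1 redo_depth=0
After op 2 (type): buf='okdog' undo_depth=2 redo_depth=0
After op 3 (undo): buf='ok' undo_depth=1 redo_depth=1
After op 4 (delete): buf='(empty)' undo_depth=2 redo_depth=0
After op 5 (undo): buf='ok' undo_depth=1 redo_depth=1
After op 6 (undo): buf='(empty)' undo_depth=0 redo_depth=2

Answer: 0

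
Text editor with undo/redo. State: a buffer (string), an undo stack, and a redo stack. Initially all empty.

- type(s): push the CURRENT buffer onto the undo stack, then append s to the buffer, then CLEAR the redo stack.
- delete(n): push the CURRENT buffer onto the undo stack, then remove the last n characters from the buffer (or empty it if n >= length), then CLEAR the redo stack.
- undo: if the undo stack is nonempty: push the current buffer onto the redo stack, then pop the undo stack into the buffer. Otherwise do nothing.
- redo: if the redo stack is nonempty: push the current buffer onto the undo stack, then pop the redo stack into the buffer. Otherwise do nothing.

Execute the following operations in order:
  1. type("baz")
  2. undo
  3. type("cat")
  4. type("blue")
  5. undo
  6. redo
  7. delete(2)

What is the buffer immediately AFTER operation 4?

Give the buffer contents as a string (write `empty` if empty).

Answer: catblue

Derivation:
After op 1 (type): buf='baz' undo_depth=1 redo_depth=0
After op 2 (undo): buf='(empty)' undo_depth=0 redo_depth=1
After op 3 (type): buf='cat' undo_depth=1 redo_depth=0
After op 4 (type): buf='catblue' undo_depth=2 redo_depth=0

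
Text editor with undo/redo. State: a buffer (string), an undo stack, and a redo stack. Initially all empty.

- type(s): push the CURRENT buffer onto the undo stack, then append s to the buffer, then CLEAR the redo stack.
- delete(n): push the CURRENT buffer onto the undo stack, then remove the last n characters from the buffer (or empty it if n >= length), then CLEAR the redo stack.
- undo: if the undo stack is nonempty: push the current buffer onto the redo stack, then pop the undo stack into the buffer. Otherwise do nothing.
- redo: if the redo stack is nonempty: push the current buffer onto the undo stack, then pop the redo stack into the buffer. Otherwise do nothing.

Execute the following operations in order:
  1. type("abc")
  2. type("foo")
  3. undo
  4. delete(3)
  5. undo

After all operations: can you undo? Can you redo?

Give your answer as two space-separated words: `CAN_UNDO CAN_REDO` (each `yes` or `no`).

Answer: yes yes

Derivation:
After op 1 (type): buf='abc' undo_depth=1 redo_depth=0
After op 2 (type): buf='abcfoo' undo_depth=2 redo_depth=0
After op 3 (undo): buf='abc' undo_depth=1 redo_depth=1
After op 4 (delete): buf='(empty)' undo_depth=2 redo_depth=0
After op 5 (undo): buf='abc' undo_depth=1 redo_depth=1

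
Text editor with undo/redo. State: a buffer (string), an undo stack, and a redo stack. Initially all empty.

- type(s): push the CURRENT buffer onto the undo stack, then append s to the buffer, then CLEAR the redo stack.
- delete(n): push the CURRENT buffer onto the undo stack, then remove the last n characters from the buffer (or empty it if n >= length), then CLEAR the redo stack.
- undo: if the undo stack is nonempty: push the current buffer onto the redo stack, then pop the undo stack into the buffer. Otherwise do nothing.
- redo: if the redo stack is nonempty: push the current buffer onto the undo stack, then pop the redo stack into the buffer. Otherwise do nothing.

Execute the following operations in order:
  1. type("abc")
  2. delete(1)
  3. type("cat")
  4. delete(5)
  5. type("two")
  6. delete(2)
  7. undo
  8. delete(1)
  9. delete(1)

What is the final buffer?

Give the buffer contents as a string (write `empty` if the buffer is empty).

After op 1 (type): buf='abc' undo_depth=1 redo_depth=0
After op 2 (delete): buf='ab' undo_depth=2 redo_depth=0
After op 3 (type): buf='abcat' undo_depth=3 redo_depth=0
After op 4 (delete): buf='(empty)' undo_depth=4 redo_depth=0
After op 5 (type): buf='two' undo_depth=5 redo_depth=0
After op 6 (delete): buf='t' undo_depth=6 redo_depth=0
After op 7 (undo): buf='two' undo_depth=5 redo_depth=1
After op 8 (delete): buf='tw' undo_depth=6 redo_depth=0
After op 9 (delete): buf='t' undo_depth=7 redo_depth=0

Answer: t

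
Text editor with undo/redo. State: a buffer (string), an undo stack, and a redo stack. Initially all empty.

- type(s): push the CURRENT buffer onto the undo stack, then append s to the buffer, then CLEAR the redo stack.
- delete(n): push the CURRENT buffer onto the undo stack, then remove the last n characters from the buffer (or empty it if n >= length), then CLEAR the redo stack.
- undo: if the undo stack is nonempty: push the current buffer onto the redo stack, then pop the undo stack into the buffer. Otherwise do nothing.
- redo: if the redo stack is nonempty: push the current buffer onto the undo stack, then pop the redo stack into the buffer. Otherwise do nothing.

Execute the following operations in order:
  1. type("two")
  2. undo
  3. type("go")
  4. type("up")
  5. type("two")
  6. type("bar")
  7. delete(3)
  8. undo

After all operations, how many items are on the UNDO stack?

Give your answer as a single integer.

Answer: 4

Derivation:
After op 1 (type): buf='two' undo_depth=1 redo_depth=0
After op 2 (undo): buf='(empty)' undo_depth=0 redo_depth=1
After op 3 (type): buf='go' undo_depth=1 redo_depth=0
After op 4 (type): buf='goup' undo_depth=2 redo_depth=0
After op 5 (type): buf='gouptwo' undo_depth=3 redo_depth=0
After op 6 (type): buf='gouptwobar' undo_depth=4 redo_depth=0
After op 7 (delete): buf='gouptwo' undo_depth=5 redo_depth=0
After op 8 (undo): buf='gouptwobar' undo_depth=4 redo_depth=1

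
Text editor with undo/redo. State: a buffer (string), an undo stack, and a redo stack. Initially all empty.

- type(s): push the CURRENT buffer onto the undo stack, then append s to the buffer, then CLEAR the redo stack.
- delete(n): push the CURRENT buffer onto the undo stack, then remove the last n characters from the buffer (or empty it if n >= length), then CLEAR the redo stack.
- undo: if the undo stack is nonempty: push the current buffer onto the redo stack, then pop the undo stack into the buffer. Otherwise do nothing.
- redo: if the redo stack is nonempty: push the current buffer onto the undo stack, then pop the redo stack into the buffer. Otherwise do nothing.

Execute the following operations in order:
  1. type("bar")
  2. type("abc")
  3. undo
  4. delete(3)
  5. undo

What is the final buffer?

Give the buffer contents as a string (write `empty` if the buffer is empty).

Answer: bar

Derivation:
After op 1 (type): buf='bar' undo_depth=1 redo_depth=0
After op 2 (type): buf='barabc' undo_depth=2 redo_depth=0
After op 3 (undo): buf='bar' undo_depth=1 redo_depth=1
After op 4 (delete): buf='(empty)' undo_depth=2 redo_depth=0
After op 5 (undo): buf='bar' undo_depth=1 redo_depth=1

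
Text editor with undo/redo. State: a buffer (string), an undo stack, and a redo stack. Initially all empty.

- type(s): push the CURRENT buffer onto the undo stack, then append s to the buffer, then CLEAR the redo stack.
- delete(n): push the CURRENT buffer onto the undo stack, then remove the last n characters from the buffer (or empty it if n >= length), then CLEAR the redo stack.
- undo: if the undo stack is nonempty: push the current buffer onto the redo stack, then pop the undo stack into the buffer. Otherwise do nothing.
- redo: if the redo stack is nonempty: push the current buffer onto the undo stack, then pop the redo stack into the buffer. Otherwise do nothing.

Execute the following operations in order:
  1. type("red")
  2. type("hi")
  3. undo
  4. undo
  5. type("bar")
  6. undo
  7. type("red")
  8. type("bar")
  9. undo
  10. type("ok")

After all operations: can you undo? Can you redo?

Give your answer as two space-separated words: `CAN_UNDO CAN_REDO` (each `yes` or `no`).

After op 1 (type): buf='red' undo_depth=1 redo_depth=0
After op 2 (type): buf='redhi' undo_depth=2 redo_depth=0
After op 3 (undo): buf='red' undo_depth=1 redo_depth=1
After op 4 (undo): buf='(empty)' undo_depth=0 redo_depth=2
After op 5 (type): buf='bar' undo_depth=1 redo_depth=0
After op 6 (undo): buf='(empty)' undo_depth=0 redo_depth=1
After op 7 (type): buf='red' undo_depth=1 redo_depth=0
After op 8 (type): buf='redbar' undo_depth=2 redo_depth=0
After op 9 (undo): buf='red' undo_depth=1 redo_depth=1
After op 10 (type): buf='redok' undo_depth=2 redo_depth=0

Answer: yes no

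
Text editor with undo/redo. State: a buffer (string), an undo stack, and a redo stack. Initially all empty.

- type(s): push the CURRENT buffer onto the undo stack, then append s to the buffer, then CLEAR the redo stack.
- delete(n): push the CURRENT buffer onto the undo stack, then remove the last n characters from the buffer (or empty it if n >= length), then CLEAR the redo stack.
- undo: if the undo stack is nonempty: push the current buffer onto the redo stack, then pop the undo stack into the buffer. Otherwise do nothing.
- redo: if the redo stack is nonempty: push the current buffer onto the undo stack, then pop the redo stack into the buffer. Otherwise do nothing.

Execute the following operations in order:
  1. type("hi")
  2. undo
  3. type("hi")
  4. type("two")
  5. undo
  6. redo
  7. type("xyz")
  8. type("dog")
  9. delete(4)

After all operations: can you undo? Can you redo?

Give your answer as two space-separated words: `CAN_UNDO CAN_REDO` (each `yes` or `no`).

After op 1 (type): buf='hi' undo_depth=1 redo_depth=0
After op 2 (undo): buf='(empty)' undo_depth=0 redo_depth=1
After op 3 (type): buf='hi' undo_depth=1 redo_depth=0
After op 4 (type): buf='hitwo' undo_depth=2 redo_depth=0
After op 5 (undo): buf='hi' undo_depth=1 redo_depth=1
After op 6 (redo): buf='hitwo' undo_depth=2 redo_depth=0
After op 7 (type): buf='hitwoxyz' undo_depth=3 redo_depth=0
After op 8 (type): buf='hitwoxyzdog' undo_depth=4 redo_depth=0
After op 9 (delete): buf='hitwoxy' undo_depth=5 redo_depth=0

Answer: yes no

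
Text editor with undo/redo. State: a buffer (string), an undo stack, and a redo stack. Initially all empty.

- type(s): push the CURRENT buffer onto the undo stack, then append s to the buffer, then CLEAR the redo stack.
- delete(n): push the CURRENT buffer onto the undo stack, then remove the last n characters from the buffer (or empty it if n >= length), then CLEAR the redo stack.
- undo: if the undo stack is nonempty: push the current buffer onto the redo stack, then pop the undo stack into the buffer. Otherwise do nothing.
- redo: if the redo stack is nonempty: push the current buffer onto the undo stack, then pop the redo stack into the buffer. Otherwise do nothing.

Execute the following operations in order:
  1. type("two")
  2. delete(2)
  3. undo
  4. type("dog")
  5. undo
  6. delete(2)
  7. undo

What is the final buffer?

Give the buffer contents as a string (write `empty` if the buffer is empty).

Answer: two

Derivation:
After op 1 (type): buf='two' undo_depth=1 redo_depth=0
After op 2 (delete): buf='t' undo_depth=2 redo_depth=0
After op 3 (undo): buf='two' undo_depth=1 redo_depth=1
After op 4 (type): buf='twodog' undo_depth=2 redo_depth=0
After op 5 (undo): buf='two' undo_depth=1 redo_depth=1
After op 6 (delete): buf='t' undo_depth=2 redo_depth=0
After op 7 (undo): buf='two' undo_depth=1 redo_depth=1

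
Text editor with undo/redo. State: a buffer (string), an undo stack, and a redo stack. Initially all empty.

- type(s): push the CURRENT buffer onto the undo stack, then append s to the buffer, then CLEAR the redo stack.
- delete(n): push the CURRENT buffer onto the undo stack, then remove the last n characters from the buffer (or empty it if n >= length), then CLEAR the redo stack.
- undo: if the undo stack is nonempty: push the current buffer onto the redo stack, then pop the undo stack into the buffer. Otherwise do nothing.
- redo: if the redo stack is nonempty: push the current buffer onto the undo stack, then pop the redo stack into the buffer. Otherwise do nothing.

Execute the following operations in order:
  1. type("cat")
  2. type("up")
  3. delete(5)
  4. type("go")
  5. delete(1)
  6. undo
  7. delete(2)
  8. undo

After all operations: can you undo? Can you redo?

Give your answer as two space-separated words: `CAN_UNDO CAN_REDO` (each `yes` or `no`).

Answer: yes yes

Derivation:
After op 1 (type): buf='cat' undo_depth=1 redo_depth=0
After op 2 (type): buf='catup' undo_depth=2 redo_depth=0
After op 3 (delete): buf='(empty)' undo_depth=3 redo_depth=0
After op 4 (type): buf='go' undo_depth=4 redo_depth=0
After op 5 (delete): buf='g' undo_depth=5 redo_depth=0
After op 6 (undo): buf='go' undo_depth=4 redo_depth=1
After op 7 (delete): buf='(empty)' undo_depth=5 redo_depth=0
After op 8 (undo): buf='go' undo_depth=4 redo_depth=1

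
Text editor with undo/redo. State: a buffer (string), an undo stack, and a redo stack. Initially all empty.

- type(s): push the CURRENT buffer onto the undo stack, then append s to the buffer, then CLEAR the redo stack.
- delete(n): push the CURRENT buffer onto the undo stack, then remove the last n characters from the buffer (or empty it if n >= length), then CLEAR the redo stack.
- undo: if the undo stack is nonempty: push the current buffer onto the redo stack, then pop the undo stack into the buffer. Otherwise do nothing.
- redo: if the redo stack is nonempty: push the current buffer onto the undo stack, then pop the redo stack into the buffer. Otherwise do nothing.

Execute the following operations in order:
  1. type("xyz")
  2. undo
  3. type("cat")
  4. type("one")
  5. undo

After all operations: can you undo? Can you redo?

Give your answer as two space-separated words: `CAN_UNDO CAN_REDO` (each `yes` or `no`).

After op 1 (type): buf='xyz' undo_depth=1 redo_depth=0
After op 2 (undo): buf='(empty)' undo_depth=0 redo_depth=1
After op 3 (type): buf='cat' undo_depth=1 redo_depth=0
After op 4 (type): buf='catone' undo_depth=2 redo_depth=0
After op 5 (undo): buf='cat' undo_depth=1 redo_depth=1

Answer: yes yes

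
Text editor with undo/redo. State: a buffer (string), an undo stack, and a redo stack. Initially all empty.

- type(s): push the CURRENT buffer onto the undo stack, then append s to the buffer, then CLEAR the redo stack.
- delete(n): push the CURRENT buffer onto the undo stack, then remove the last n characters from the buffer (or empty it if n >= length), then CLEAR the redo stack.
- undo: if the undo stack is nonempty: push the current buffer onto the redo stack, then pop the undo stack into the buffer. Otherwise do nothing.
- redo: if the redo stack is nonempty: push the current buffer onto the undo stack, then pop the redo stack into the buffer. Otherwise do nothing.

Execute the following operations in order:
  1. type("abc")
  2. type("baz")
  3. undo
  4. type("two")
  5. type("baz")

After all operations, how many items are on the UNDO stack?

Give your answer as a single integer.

After op 1 (type): buf='abc' undo_depth=1 redo_depth=0
After op 2 (type): buf='abcbaz' undo_depth=2 redo_depth=0
After op 3 (undo): buf='abc' undo_depth=1 redo_depth=1
After op 4 (type): buf='abctwo' undo_depth=2 redo_depth=0
After op 5 (type): buf='abctwobaz' undo_depth=3 redo_depth=0

Answer: 3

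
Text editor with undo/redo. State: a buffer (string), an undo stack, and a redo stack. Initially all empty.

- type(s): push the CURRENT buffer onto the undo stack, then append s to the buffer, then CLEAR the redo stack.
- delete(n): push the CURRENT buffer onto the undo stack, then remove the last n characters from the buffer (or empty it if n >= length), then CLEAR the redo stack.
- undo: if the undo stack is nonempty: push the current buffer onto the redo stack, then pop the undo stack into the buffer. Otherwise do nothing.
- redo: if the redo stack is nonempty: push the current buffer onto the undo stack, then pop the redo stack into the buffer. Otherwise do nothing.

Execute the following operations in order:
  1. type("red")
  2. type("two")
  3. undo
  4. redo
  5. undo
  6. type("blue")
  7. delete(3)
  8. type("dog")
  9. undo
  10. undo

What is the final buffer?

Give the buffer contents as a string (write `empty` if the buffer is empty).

After op 1 (type): buf='red' undo_depth=1 redo_depth=0
After op 2 (type): buf='redtwo' undo_depth=2 redo_depth=0
After op 3 (undo): buf='red' undo_depth=1 redo_depth=1
After op 4 (redo): buf='redtwo' undo_depth=2 redo_depth=0
After op 5 (undo): buf='red' undo_depth=1 redo_depth=1
After op 6 (type): buf='redblue' undo_depth=2 redo_depth=0
After op 7 (delete): buf='redb' undo_depth=3 redo_depth=0
After op 8 (type): buf='redbdog' undo_depth=4 redo_depth=0
After op 9 (undo): buf='redb' undo_depth=3 redo_depth=1
After op 10 (undo): buf='redblue' undo_depth=2 redo_depth=2

Answer: redblue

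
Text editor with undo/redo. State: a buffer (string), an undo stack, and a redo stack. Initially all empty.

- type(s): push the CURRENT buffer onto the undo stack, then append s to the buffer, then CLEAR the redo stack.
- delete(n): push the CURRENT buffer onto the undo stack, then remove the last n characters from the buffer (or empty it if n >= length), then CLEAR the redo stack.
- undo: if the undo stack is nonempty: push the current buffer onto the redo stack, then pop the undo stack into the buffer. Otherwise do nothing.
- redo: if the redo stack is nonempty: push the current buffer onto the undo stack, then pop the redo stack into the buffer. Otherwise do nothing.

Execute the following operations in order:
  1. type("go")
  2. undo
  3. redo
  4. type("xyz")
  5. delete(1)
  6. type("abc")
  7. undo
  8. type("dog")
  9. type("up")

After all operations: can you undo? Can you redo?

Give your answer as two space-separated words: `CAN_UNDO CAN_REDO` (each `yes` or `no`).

Answer: yes no

Derivation:
After op 1 (type): buf='go' undo_depth=1 redo_depth=0
After op 2 (undo): buf='(empty)' undo_depth=0 redo_depth=1
After op 3 (redo): buf='go' undo_depth=1 redo_depth=0
After op 4 (type): buf='goxyz' undo_depth=2 redo_depth=0
After op 5 (delete): buf='goxy' undo_depth=3 redo_depth=0
After op 6 (type): buf='goxyabc' undo_depth=4 redo_depth=0
After op 7 (undo): buf='goxy' undo_depth=3 redo_depth=1
After op 8 (type): buf='goxydog' undo_depth=4 redo_depth=0
After op 9 (type): buf='goxydogup' undo_depth=5 redo_depth=0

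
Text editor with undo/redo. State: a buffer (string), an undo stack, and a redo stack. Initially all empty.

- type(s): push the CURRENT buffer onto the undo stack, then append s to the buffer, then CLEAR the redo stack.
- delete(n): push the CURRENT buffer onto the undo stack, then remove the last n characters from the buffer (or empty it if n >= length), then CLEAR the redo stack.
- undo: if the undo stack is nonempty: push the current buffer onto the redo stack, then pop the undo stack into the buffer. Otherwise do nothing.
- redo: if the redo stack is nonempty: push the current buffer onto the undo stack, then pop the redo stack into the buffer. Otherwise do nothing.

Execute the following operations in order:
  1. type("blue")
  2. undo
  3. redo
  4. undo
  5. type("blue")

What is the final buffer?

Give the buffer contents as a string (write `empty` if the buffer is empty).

After op 1 (type): buf='blue' undo_depth=1 redo_depth=0
After op 2 (undo): buf='(empty)' undo_depth=0 redo_depth=1
After op 3 (redo): buf='blue' undo_depth=1 redo_depth=0
After op 4 (undo): buf='(empty)' undo_depth=0 redo_depth=1
After op 5 (type): buf='blue' undo_depth=1 redo_depth=0

Answer: blue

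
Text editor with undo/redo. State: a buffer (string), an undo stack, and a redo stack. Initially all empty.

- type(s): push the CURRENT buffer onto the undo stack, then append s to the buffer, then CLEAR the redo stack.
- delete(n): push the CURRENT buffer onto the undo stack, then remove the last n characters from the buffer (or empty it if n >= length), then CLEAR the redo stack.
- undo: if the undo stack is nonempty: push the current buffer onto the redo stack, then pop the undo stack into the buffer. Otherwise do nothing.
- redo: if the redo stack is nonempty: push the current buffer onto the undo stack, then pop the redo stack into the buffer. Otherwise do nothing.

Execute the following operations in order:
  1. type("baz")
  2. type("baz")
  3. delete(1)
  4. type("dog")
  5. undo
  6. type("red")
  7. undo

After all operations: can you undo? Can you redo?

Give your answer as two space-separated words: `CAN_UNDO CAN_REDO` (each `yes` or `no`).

After op 1 (type): buf='baz' undo_depth=1 redo_depth=0
After op 2 (type): buf='bazbaz' undo_depth=2 redo_depth=0
After op 3 (delete): buf='bazba' undo_depth=3 redo_depth=0
After op 4 (type): buf='bazbadog' undo_depth=4 redo_depth=0
After op 5 (undo): buf='bazba' undo_depth=3 redo_depth=1
After op 6 (type): buf='bazbared' undo_depth=4 redo_depth=0
After op 7 (undo): buf='bazba' undo_depth=3 redo_depth=1

Answer: yes yes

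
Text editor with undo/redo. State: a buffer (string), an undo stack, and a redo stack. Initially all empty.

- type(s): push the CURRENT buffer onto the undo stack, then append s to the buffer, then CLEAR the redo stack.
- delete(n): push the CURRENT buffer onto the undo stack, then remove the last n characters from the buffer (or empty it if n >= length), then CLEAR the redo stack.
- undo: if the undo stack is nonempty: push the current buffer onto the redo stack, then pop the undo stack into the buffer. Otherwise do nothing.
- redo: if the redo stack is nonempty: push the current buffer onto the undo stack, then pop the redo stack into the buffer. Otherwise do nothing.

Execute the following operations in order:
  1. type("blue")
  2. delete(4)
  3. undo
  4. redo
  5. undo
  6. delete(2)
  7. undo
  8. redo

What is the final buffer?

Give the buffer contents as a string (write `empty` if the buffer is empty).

Answer: bl

Derivation:
After op 1 (type): buf='blue' undo_depth=1 redo_depth=0
After op 2 (delete): buf='(empty)' undo_depth=2 redo_depth=0
After op 3 (undo): buf='blue' undo_depth=1 redo_depth=1
After op 4 (redo): buf='(empty)' undo_depth=2 redo_depth=0
After op 5 (undo): buf='blue' undo_depth=1 redo_depth=1
After op 6 (delete): buf='bl' undo_depth=2 redo_depth=0
After op 7 (undo): buf='blue' undo_depth=1 redo_depth=1
After op 8 (redo): buf='bl' undo_depth=2 redo_depth=0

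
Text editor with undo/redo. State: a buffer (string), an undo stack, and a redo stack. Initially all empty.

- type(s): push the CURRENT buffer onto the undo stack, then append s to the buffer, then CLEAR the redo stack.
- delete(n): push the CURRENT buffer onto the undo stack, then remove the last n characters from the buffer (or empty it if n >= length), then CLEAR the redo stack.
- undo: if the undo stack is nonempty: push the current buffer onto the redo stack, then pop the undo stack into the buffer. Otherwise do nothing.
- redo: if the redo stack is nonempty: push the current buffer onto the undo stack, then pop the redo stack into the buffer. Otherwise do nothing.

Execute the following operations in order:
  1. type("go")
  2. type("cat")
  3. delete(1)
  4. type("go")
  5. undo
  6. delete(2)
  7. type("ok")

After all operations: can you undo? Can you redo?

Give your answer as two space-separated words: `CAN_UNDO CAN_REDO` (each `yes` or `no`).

After op 1 (type): buf='go' undo_depth=1 redo_depth=0
After op 2 (type): buf='gocat' undo_depth=2 redo_depth=0
After op 3 (delete): buf='goca' undo_depth=3 redo_depth=0
After op 4 (type): buf='gocago' undo_depth=4 redo_depth=0
After op 5 (undo): buf='goca' undo_depth=3 redo_depth=1
After op 6 (delete): buf='go' undo_depth=4 redo_depth=0
After op 7 (type): buf='gook' undo_depth=5 redo_depth=0

Answer: yes no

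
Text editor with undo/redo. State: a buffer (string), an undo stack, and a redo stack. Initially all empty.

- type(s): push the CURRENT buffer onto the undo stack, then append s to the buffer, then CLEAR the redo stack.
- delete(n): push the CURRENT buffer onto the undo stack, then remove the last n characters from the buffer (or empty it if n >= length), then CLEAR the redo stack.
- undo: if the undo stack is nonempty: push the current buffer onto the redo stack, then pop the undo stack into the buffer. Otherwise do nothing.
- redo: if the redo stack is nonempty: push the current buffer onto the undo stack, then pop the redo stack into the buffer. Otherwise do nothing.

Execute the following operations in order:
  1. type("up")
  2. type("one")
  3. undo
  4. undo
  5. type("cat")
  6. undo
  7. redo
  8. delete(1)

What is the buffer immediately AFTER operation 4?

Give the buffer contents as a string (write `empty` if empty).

Answer: empty

Derivation:
After op 1 (type): buf='up' undo_depth=1 redo_depth=0
After op 2 (type): buf='upone' undo_depth=2 redo_depth=0
After op 3 (undo): buf='up' undo_depth=1 redo_depth=1
After op 4 (undo): buf='(empty)' undo_depth=0 redo_depth=2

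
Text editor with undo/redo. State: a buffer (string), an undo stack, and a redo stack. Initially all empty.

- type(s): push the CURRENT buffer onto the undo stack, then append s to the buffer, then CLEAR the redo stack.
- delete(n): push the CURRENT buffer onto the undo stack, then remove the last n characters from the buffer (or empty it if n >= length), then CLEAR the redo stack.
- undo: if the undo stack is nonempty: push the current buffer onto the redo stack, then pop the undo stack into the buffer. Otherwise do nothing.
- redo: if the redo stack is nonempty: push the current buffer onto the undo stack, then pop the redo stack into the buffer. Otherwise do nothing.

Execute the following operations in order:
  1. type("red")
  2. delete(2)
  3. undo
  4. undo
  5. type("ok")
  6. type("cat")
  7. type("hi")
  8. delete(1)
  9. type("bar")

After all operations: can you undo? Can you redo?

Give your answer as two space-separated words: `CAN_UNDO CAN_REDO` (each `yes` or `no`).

After op 1 (type): buf='red' undo_depth=1 redo_depth=0
After op 2 (delete): buf='r' undo_depth=2 redo_depth=0
After op 3 (undo): buf='red' undo_depth=1 redo_depth=1
After op 4 (undo): buf='(empty)' undo_depth=0 redo_depth=2
After op 5 (type): buf='ok' undo_depth=1 redo_depth=0
After op 6 (type): buf='okcat' undo_depth=2 redo_depth=0
After op 7 (type): buf='okcathi' undo_depth=3 redo_depth=0
After op 8 (delete): buf='okcath' undo_depth=4 redo_depth=0
After op 9 (type): buf='okcathbar' undo_depth=5 redo_depth=0

Answer: yes no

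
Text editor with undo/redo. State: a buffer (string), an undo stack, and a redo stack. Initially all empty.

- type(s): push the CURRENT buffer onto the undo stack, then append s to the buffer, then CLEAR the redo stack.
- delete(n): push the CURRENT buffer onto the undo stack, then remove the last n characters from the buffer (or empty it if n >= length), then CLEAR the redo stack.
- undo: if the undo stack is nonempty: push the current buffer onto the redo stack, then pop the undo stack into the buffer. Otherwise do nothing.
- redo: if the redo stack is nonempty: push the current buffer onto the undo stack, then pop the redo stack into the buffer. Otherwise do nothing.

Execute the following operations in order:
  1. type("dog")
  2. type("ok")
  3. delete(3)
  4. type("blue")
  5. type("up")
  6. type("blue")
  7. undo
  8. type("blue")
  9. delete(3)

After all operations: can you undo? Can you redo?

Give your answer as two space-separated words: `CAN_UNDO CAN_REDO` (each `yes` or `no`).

After op 1 (type): buf='dog' undo_depth=1 redo_depth=0
After op 2 (type): buf='dogok' undo_depth=2 redo_depth=0
After op 3 (delete): buf='do' undo_depth=3 redo_depth=0
After op 4 (type): buf='doblue' undo_depth=4 redo_depth=0
After op 5 (type): buf='doblueup' undo_depth=5 redo_depth=0
After op 6 (type): buf='doblueupblue' undo_depth=6 redo_depth=0
After op 7 (undo): buf='doblueup' undo_depth=5 redo_depth=1
After op 8 (type): buf='doblueupblue' undo_depth=6 redo_depth=0
After op 9 (delete): buf='doblueupb' undo_depth=7 redo_depth=0

Answer: yes no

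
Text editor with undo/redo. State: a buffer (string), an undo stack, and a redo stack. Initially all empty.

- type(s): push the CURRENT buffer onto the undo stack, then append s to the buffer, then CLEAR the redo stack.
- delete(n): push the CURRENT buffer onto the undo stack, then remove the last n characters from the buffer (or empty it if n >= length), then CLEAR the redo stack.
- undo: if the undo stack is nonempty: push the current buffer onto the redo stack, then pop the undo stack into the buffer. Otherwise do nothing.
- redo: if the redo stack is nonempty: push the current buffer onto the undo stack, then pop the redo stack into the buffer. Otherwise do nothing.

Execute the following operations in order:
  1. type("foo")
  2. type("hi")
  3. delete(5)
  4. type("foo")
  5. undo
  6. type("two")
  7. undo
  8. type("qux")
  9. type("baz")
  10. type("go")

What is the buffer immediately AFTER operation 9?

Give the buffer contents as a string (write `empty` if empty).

After op 1 (type): buf='foo' undo_depth=1 redo_depth=0
After op 2 (type): buf='foohi' undo_depth=2 redo_depth=0
After op 3 (delete): buf='(empty)' undo_depth=3 redo_depth=0
After op 4 (type): buf='foo' undo_depth=4 redo_depth=0
After op 5 (undo): buf='(empty)' undo_depth=3 redo_depth=1
After op 6 (type): buf='two' undo_depth=4 redo_depth=0
After op 7 (undo): buf='(empty)' undo_depth=3 redo_depth=1
After op 8 (type): buf='qux' undo_depth=4 redo_depth=0
After op 9 (type): buf='quxbaz' undo_depth=5 redo_depth=0

Answer: quxbaz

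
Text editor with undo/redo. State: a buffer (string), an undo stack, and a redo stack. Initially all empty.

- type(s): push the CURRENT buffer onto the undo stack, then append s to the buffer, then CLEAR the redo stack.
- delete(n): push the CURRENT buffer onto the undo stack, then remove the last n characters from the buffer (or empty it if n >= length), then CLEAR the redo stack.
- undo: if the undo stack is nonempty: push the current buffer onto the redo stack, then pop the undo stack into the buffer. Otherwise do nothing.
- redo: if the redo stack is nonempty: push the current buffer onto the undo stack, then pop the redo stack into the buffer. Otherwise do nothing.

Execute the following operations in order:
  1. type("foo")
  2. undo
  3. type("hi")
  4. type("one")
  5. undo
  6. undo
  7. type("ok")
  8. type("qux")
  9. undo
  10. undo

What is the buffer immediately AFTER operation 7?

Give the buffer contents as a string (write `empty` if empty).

After op 1 (type): buf='foo' undo_depth=1 redo_depth=0
After op 2 (undo): buf='(empty)' undo_depth=0 redo_depth=1
After op 3 (type): buf='hi' undo_depth=1 redo_depth=0
After op 4 (type): buf='hione' undo_depth=2 redo_depth=0
After op 5 (undo): buf='hi' undo_depth=1 redo_depth=1
After op 6 (undo): buf='(empty)' undo_depth=0 redo_depth=2
After op 7 (type): buf='ok' undo_depth=1 redo_depth=0

Answer: ok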